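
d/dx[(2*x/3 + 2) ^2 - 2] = 8*x/9 + 8/3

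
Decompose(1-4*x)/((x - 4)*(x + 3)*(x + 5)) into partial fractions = 7/(6*(x + 5)) - 13/(14*(x + 3)) - 5/(21*(x - 4))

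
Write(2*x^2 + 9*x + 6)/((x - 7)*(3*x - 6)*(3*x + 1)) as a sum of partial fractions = 29/(462*(3*x + 1)) - 32/(105*(x - 2)) + 167/(330*(x - 7))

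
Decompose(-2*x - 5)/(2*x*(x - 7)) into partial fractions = -19/(14*(x - 7)) + 5/(14*x)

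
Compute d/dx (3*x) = 3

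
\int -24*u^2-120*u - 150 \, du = -8*u^3 - 60*u^2 - 150*u + C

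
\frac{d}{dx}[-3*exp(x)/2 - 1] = -3*exp(x)/2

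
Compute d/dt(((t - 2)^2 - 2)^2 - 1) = 4*t^3 - 24*t^2 + 40*t - 16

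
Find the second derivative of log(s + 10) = -1/(s^2 + 20*s + 100)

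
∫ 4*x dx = 2*x^2 + C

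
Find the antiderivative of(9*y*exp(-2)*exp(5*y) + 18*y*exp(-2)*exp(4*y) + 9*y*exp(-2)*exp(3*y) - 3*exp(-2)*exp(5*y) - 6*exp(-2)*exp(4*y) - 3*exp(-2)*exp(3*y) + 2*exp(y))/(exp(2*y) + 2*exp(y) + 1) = ((3*y - 2)*(exp(y) + 1)*exp(3*y - 2) + 2*exp(y))/(exp(y) + 1) + C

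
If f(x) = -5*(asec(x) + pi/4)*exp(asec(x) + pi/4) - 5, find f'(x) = (-20*exp(asec(x) + pi/4)*asec(x) - 20*exp(asec(x) + pi/4) - 5*pi*exp(asec(x) + pi/4))/(4*x^2*sqrt(1 - 1/x^2))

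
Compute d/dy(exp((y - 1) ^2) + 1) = 2*y*exp(y^2 - 2*y + 1) - 2*exp(y^2 - 2*y + 1)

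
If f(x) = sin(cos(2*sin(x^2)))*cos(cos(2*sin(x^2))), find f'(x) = 8*x*(2*sin(2*sin(sin(x^2))^2 - 1)^2 - 1)*sin(sin(x^2))*cos(x^2)*cos(sin(x^2))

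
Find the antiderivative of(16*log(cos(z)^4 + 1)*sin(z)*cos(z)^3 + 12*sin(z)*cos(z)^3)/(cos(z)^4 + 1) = (-2*log(cos(z)^4 + 1) - 3)*log(cos(z)^4 + 1) + C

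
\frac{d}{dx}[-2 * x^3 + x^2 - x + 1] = -6*x^2 + 2*x - 1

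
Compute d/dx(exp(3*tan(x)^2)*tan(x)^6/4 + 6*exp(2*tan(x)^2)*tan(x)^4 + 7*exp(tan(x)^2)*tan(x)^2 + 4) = (tan(x)^2 + 1)^2*(3*exp(2*tan(x)^2)*tan(x)^4/2 + 24*exp(tan(x)^2)*tan(x)^2 + 14)*exp(tan(x)^2)*tan(x)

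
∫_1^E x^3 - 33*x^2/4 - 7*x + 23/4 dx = (-3 + E/4)*(-2*E - 1 + exp(2) + exp(3)) - 11/4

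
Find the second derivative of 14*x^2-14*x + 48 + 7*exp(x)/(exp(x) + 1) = (28*exp(3*x) + 77*exp(2*x) + 91*exp(x) + 28)/(exp(3*x) + 3*exp(2*x) + 3*exp(x) + 1)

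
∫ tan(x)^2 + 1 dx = tan(x) + C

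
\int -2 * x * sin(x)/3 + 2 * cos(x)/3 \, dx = 2*x*cos(x)/3 + C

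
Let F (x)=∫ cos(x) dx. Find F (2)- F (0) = sin(2)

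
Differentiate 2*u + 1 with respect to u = 2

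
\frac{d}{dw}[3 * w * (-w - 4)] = -6*w - 12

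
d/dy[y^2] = 2*y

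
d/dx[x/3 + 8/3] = 1/3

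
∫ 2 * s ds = s^2 + C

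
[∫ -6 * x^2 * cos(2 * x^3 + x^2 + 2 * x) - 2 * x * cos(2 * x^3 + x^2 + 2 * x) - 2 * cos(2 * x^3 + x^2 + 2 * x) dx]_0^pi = -sin(pi^2 + 2*pi^3)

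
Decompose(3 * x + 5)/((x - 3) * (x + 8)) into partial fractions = 19/(11*(x + 8)) + 14/(11*(x - 3))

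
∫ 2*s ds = s^2 + C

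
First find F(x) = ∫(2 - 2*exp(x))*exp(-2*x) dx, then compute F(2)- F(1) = -2*exp(-1) - exp(-4) + 3*exp(-2)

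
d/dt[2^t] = 2^t*log(2)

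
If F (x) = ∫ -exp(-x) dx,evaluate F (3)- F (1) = -exp(-1) + exp(-3)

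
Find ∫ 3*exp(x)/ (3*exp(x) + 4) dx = log(3*exp(x) + 4) + C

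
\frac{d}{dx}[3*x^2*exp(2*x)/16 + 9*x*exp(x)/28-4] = 3*x^2*exp(2*x)/8 + 3*x*exp(2*x)/8 + 9*x*exp(x)/28 + 9*exp(x)/28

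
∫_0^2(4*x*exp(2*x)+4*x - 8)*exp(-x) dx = -4*exp(-2) + 4*exp(2)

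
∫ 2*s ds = s^2 + C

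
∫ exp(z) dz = exp(z) + C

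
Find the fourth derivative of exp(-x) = exp(-x)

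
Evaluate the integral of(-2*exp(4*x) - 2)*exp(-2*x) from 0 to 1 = -exp(2) + exp(-2)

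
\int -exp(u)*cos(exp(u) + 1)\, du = -sin(exp(u) + 1) + C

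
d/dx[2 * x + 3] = 2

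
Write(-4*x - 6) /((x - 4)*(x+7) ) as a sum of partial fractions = -2/(x + 7) - 2/(x - 4)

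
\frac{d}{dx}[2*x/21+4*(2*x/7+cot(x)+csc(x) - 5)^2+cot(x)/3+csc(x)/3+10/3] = -16*x*cot(x)^2/7 - 16*x*cot(x)*csc(x)/7 - 80*x/49 - 8*cot(x)^3 - 16*cot(x)^2*csc(x) + 119*cot(x)^2/3 - 8*cot(x)*csc(x)^2 + 119*cot(x)*csc(x)/3 - 40*cot(x)/7 - 40*csc(x)/7 + 85/3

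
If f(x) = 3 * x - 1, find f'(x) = 3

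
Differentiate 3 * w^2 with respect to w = 6*w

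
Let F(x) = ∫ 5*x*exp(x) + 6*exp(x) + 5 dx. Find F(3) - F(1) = -6*E + 10 + 16*exp(3)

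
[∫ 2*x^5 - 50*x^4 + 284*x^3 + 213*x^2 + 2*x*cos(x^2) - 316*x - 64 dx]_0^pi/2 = -75 - 5*pi^2 - 2*pi + sin(pi^2/4) + pi^3/8 + 3*(-5*pi^2/4 - pi + pi^3/24 + 5)^2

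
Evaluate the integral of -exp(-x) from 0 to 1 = -1 + exp(-1)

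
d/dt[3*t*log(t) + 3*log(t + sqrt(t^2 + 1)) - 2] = (3*t^2*log(t) + 3*t^2 + 3*t*sqrt(t^2 + 1)*log(t) + 3*t*sqrt(t^2 + 1) + 3*t + 3*sqrt(t^2 + 1) + 3*log(t) + 3)/(t^2 + t*sqrt(t^2 + 1) + 1)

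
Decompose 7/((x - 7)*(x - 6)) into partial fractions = -7/(x - 6) + 7/(x - 7)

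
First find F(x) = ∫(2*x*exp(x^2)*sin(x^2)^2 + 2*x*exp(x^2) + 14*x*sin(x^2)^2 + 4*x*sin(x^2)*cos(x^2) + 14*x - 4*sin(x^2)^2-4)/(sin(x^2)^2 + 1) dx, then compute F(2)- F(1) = -E - log(sin(1)^2 + 1) + log(sin(4)^2 + 1) + 17 + exp(4)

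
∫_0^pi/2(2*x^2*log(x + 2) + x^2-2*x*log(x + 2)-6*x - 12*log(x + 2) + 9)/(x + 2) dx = -9*log(2) + (-3 + pi/2)^2*log(pi/2 + 2)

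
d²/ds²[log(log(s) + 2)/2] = (-log(s) - 3)/(2*s^2*log(s)^2 + 8*s^2*log(s) + 8*s^2)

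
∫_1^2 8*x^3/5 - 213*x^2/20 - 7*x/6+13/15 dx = -296/15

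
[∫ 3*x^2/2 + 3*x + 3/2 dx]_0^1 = 7/2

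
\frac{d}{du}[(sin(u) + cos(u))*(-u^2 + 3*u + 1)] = u^2*sin(u) - u^2*cos(u) - 5*u*sin(u) + u*cos(u) + 2*sin(u) + 4*cos(u)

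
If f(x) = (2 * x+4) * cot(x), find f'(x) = -2*x/sin(x)^2 + 2/tan(x) - 4/sin(x)^2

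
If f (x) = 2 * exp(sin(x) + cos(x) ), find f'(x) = 2*sqrt(2)*exp(sin(x))*exp(cos(x))*cos(x + pi/4)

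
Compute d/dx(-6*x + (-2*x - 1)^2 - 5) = 8*x - 2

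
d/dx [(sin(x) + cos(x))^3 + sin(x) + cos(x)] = sqrt(2)*(3*sin(3*x + pi/4) + 5*cos(x + pi/4))/2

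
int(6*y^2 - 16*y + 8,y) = 2*y^3 - 8*y^2 + 8*y + C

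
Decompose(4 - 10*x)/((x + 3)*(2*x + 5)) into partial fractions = 58/(2*x + 5) - 34/(x + 3)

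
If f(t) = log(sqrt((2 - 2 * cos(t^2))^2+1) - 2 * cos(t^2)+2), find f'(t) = 4*t*(sqrt(-4*sin(t^2)^2 - 8*cos(t^2) + 9) - 2*cos(t^2) + 2)*sin(t^2)/(-2*sqrt(4*cos(t^2)^2 - 8*cos(t^2) + 5)*cos(t^2) + 2*sqrt(4*cos(t^2)^2 - 8*cos(t^2) + 5) + 4*cos(t^2)^2 - 8*cos(t^2) + 5)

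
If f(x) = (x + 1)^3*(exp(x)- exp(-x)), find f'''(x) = (x^3*exp(2*x) + x^3 + 12*x^2*exp(2*x) - 6*x^2 + 39*x*exp(2*x) + 3*x + 34*exp(2*x) + 4)*exp(-x)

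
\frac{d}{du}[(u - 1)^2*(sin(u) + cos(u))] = -u^2*sin(u) + u^2*cos(u) + 4*u*sin(u) - 3*sin(u) - cos(u)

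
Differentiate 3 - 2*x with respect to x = -2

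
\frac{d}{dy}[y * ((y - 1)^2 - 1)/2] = 3*y^2/2 - 2*y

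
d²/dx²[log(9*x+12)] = -9/(9*x^2 + 24*x + 16)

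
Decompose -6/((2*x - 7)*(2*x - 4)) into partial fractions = -2/(2*x - 7) + 1/(x - 2)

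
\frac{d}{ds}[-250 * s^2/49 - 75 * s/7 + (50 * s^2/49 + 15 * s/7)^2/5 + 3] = 2000*s^3/2401 + 900*s^2/343 - 410*s/49 - 75/7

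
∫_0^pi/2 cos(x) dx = 1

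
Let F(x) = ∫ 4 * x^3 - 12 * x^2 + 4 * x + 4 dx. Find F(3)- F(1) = 0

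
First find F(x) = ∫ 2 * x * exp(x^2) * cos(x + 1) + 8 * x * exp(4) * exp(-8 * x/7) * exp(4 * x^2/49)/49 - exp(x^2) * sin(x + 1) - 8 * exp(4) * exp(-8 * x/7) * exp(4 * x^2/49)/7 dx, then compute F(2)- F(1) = exp(4)*cos(3) - exp(144/49) - E*cos(2) + exp(100/49)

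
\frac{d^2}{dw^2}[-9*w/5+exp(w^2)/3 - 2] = 4*w^2*exp(w^2)/3 + 2*exp(w^2)/3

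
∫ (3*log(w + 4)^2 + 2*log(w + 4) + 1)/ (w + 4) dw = (log(w + 4)^2 + log(w + 4) + 1)*log(w + 4) + C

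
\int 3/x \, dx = 3*log(2*x) + C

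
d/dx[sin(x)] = cos(x)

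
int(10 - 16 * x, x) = -8*x^2 + 10*x + C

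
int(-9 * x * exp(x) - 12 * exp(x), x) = (-9*x - 3)*exp(x) + C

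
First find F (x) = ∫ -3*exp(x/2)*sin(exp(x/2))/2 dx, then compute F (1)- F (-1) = -3*cos(exp(-1/2)) + 3*cos(exp(1/2))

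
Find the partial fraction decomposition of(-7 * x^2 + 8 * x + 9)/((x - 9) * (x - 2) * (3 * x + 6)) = -35/(132*(x + 2)) + 1/(28*(x - 2)) - 162/(77*(x - 9))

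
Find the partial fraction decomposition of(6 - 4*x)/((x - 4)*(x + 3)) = -18/(7*(x + 3)) - 10/(7*(x - 4))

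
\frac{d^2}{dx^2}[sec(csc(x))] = 2*tan(csc(x))^2*cot(x)^2*csc(x)^2*sec(csc(x)) + 2*tan(csc(x))*cot(x)^2*csc(x)*sec(csc(x)) + tan(csc(x))*csc(x)*sec(csc(x)) + cot(x)^2*csc(x)^2*sec(csc(x))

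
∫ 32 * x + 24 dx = 16*x^2 + 24*x + C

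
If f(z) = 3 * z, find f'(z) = 3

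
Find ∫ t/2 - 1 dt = t^2/4 - t + C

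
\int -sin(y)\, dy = cos(y) + C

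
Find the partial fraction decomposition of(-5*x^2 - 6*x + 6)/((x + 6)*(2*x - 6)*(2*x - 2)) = -23/(42*(x + 6)) + 5/(56*(x - 1)) - 19/(24*(x - 3))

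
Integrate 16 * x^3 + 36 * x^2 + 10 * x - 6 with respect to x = 4*x^4 + 12*x^3 + 5*x^2 - 6*x + C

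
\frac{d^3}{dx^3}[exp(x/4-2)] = exp(x/4 - 2)/64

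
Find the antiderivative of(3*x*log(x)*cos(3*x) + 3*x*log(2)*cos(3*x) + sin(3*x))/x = log(2*x)*sin(3*x) + C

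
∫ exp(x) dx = exp(x) + C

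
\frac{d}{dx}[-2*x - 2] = -2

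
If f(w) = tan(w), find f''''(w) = 24*tan(w)^5 + 40*tan(w)^3 + 16*tan(w)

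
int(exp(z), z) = exp(z) + C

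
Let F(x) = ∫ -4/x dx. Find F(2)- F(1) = -4*log(2)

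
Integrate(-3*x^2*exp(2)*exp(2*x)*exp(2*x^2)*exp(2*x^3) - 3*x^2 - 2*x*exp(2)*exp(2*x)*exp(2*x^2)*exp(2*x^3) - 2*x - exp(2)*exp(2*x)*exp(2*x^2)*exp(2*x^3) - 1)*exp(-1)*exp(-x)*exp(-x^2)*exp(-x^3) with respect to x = -2*sinh(x^3 + x^2 + x + 1) + C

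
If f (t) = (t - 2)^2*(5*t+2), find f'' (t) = 30*t - 36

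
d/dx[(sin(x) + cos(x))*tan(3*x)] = sqrt(2)*(3*sin(x + pi/4)/cos(3*x)^2 + cos(x + pi/4)*tan(3*x))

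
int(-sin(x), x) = cos(x) + C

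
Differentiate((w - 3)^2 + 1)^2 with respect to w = 4*w^3 - 36*w^2 + 112*w - 120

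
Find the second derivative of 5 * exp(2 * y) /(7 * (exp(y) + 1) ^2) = (-10*exp(3*y) + 20*exp(2*y))/(7*exp(4*y) + 28*exp(3*y) + 42*exp(2*y) + 28*exp(y) + 7)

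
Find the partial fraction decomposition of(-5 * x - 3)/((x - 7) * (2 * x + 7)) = -29/(21*(2*x + 7)) - 38/(21*(x - 7))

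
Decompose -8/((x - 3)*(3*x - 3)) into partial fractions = 4/(3*(x - 1)) - 4/(3*(x - 3))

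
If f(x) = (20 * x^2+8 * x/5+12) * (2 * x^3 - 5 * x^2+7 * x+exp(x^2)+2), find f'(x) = 200*x^4 + 40*x^3*exp(x^2) - 1936*x^3/5 + 16*x^2*exp(x^2)/5 + 468*x^2 + 64*x*exp(x^2) - 88*x/5 + 8*exp(x^2)/5 + 436/5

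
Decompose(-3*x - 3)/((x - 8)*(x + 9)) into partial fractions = -24/(17*(x + 9)) - 27/(17*(x - 8))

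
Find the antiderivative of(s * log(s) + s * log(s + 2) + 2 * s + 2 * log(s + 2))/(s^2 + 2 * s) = (log(s) + 2)*log(s + 2) + C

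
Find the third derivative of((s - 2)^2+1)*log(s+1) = (2*s^2 + 10*s + 28)/(s^3 + 3*s^2 + 3*s + 1)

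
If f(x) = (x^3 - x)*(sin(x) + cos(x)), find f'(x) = sqrt(2)*(x^3*cos(x + pi/4) + 3*x^2*sin(x + pi/4) - x*cos(x + pi/4) - sin(x + pi/4))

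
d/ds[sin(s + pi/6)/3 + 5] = cos(s + pi/6)/3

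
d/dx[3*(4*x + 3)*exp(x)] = 12*x*exp(x) + 21*exp(x)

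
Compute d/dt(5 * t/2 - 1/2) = 5/2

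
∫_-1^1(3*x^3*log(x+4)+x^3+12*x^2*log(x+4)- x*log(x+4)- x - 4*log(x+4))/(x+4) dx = 0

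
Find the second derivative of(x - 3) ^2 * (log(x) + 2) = (2*x^2*log(x) + 7*x^2 - 6*x - 9)/x^2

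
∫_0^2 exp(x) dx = -1 + exp(2)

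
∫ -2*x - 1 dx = -x^2 - x + C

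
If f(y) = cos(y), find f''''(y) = cos(y)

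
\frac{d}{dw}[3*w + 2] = 3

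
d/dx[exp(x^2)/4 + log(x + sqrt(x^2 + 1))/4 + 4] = (2*x^3*exp(x^2) + 2*x^2*sqrt(x^2 + 1)*exp(x^2) + 2*x*exp(x^2) + x + sqrt(x^2 + 1))/(4*x^2 + 4*x*sqrt(x^2 + 1) + 4)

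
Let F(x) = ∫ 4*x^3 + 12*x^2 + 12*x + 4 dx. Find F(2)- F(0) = 80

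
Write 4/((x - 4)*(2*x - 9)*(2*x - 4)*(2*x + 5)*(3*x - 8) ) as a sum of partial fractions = 81/(1364*(3*x - 8)) + 8/(25389*(2*x + 5)) + 8/(385*(2*x - 9)) - 1/(90*(x - 2)) - 1/(52*(x - 4))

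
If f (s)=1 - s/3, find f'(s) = -1/3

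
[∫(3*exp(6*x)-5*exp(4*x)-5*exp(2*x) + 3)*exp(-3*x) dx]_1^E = -2*exp(E) - (E - exp(-1))^3 - 2*exp(-1) + 2*exp(-E) + 2*E + (-exp(-E) + exp(E))^3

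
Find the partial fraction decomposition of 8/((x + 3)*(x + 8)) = -8/(5*(x + 8)) + 8/(5*(x + 3))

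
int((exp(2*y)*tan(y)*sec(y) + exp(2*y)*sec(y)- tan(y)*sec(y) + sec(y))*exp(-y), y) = 2*sinh(y)*sec(y) + C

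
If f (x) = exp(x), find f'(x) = exp(x)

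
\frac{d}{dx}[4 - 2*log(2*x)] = -2/x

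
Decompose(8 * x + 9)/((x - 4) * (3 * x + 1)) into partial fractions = -19/(13*(3*x + 1)) + 41/(13*(x - 4))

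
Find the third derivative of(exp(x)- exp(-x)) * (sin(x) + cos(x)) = -4*(exp(2*x)*sin(x) + cos(x))*exp(-x)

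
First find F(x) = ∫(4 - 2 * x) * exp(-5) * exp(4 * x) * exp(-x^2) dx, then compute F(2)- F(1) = -exp(-2) + exp(-1)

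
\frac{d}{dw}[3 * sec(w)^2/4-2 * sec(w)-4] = (-2 + 3/(2*cos(w)))*sin(w)/cos(w)^2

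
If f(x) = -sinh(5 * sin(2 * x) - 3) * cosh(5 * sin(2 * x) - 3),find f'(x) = -10*cos(2*x)*cosh(10*sin(2*x) - 6)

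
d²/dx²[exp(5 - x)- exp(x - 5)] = (1 - exp(2*x - 10))*exp(5 - x)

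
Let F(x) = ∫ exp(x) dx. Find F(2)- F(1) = -E + exp(2)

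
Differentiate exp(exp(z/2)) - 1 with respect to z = exp(z/2 + exp(z/2))/2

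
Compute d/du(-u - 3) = -1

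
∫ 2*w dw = w^2 + C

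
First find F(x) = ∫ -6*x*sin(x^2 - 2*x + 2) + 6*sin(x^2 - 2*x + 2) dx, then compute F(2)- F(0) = 0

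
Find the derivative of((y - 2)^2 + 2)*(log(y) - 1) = (2*y^2*log(y) - y^2 - 4*y*log(y) + 6)/y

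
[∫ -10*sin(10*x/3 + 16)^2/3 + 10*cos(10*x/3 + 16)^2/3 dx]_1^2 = -sin(116/3)/2 + sin(136/3)/2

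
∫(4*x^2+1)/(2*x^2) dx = 2*x - 1/(2*x) + C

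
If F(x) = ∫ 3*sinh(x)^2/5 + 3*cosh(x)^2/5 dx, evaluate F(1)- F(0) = 3*sinh(2)/10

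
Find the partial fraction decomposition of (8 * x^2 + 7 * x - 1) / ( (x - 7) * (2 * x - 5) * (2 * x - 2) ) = -133/(27*(2*x - 5)) + 7/(18*(x - 1)) + 110/(27*(x - 7))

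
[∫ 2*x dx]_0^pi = pi^2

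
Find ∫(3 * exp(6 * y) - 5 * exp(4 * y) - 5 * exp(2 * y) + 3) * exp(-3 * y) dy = -10*sinh(y) + 2*sinh(3*y) + C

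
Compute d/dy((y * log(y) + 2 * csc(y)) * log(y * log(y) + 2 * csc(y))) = log(y)*log(y*log(y) + 2*csc(y)) + log(y) - 2*log(y*log(y) + 2*csc(y))*cot(y)*csc(y) + log(y*log(y) + 2*csc(y)) - 2*cot(y)*csc(y) + 1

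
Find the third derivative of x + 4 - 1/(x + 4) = 6/(x^4 + 16*x^3 + 96*x^2 + 256*x + 256)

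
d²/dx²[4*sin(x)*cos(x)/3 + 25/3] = -8*sin(2*x)/3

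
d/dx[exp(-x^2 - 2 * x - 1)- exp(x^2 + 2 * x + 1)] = (-2*x*exp(2*x^2 + 4*x + 2) - 2*x - 2*exp(2*x^2 + 4*x + 2) - 2)*exp(-x^2 - 2*x - 1)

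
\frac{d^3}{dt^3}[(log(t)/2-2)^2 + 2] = (2*log(t) - 11)/(2*t^3)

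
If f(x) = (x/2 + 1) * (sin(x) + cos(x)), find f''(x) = -x*sin(x)/2 - x*cos(x)/2 - 2*sin(x)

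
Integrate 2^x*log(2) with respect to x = 2^x + C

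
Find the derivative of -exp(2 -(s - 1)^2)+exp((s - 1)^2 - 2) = (2*s*exp(2*s^2 - 4*s - 2) + 2*s - 2*exp(2*s^2 - 4*s - 2) - 2)*exp(-s^2 + 2*s + 1)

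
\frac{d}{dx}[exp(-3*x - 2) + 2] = -3*exp(-3*x - 2)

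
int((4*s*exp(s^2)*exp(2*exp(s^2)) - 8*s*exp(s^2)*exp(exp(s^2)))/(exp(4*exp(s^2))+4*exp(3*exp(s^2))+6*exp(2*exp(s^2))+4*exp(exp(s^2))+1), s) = (exp(3*exp(s^2)) + 3*exp(2*exp(s^2)) + 2*exp(exp(s^2)) + 2)/(exp(3*exp(s^2)) + 3*exp(2*exp(s^2)) + 3*exp(exp(s^2)) + 1) + C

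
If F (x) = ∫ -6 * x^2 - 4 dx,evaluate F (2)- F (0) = -24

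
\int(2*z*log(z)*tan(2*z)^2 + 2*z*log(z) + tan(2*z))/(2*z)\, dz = log(z)*tan(2*z)/2 + C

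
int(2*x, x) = x^2 + C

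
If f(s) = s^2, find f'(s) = 2*s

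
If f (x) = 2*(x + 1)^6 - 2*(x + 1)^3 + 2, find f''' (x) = 240*x^3 + 720*x^2 + 720*x + 228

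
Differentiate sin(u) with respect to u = cos(u)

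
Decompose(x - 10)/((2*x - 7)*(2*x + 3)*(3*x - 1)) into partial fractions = 87/(209*(3*x - 1)) - 23/(110*(2*x + 3)) - 13/(190*(2*x - 7))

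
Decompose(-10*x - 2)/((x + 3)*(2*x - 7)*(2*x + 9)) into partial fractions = 43/(24*(2*x + 9)) - 37/(104*(2*x - 7)) - 28/(39*(x + 3))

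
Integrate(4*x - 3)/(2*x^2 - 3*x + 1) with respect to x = log(2*x^2 - 3*x + 1) + C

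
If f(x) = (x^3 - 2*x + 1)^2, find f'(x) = 6*x^5 - 16*x^3 + 6*x^2 + 8*x - 4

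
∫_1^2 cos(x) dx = -sin(1) + sin(2)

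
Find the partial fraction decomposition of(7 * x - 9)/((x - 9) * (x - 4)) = -19/(5*(x - 4)) + 54/(5*(x - 9))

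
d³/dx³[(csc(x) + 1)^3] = 3*(1 + 8/sin(x) + 3/sin(x)^2 - 24/sin(x)^3 - 20/sin(x)^4)*cos(x)/sin(x)^2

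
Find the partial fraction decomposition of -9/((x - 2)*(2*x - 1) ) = 6/(2*x - 1) - 3/(x - 2)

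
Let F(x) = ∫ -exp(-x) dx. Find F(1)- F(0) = -1 + exp(-1)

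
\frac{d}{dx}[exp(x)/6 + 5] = exp(x)/6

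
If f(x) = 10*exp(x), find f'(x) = 10*exp(x)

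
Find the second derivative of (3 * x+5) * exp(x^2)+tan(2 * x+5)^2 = 12*x^3*exp(x^2) + 20*x^2*exp(x^2) + 18*x*exp(x^2) + 10*exp(x^2) + 24*tan(2*x + 5)^4 + 32*tan(2*x + 5)^2 + 8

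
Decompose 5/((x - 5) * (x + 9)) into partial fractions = -5/(14*(x + 9)) + 5/(14*(x - 5))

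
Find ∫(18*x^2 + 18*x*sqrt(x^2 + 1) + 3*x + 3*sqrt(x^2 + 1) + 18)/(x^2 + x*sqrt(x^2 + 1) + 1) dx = 18*x + 3*log(x + sqrt(x^2 + 1)) + C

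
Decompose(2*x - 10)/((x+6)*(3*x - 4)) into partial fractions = -1/(3*x - 4) + 1/(x + 6)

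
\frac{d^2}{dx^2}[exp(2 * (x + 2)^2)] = 16*x^2*exp(2*x^2 + 8*x + 8) + 64*x*exp(2*x^2 + 8*x + 8) + 68*exp(2*x^2 + 8*x + 8)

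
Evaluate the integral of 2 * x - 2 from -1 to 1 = -4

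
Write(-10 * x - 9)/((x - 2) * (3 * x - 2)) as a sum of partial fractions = 47/(4*(3*x - 2)) - 29/(4*(x - 2))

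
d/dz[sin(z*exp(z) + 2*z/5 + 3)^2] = (z*exp(z) + exp(z) + 2/5)*sin(2*z*exp(z) + 4*z/5 + 6)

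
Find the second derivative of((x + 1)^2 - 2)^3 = 30*x^4 + 120*x^3 + 108*x^2 - 24*x - 18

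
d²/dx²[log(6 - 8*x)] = -16/(16*x^2 - 24*x + 9)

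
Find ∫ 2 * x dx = x^2 + C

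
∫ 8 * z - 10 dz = 4*z^2 - 10*z + C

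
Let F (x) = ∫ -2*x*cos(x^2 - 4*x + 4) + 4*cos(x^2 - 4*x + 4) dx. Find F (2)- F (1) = sin(1)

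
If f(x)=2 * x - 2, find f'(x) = 2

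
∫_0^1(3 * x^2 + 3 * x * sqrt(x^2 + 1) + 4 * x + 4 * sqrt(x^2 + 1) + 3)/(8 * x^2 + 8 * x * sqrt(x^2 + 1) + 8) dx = 3/8 + log(1 + sqrt(2))/2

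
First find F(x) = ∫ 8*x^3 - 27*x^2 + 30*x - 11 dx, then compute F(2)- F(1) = 1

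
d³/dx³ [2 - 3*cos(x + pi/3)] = -3*sin(x + pi/3)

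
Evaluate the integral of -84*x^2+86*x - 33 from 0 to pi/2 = -25 + (5 - 2*pi)*(-pi + 5 + 7*pi^2/4) - 3*pi/2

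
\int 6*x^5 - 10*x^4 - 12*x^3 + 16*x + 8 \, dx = x^6 - 2*x^5 - 3*x^4 + 8*x^2 + 8*x + C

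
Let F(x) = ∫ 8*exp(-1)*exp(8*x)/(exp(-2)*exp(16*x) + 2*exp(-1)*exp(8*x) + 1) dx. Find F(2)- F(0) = -exp(-1)/(exp(-1) + 1) + exp(15)/(1 + exp(15))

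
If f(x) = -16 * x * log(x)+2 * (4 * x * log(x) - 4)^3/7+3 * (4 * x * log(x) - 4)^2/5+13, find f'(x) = 384*x^2*log(x)^3/7 + 384*x^2*log(x)^2/7 - 3168*x*log(x)^2/35 - 3168*x*log(x)/35 + 688*log(x)/35 + 688/35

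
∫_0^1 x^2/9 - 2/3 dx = -17/27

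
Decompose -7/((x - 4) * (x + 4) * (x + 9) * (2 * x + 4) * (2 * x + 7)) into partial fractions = -56/(495*(2*x + 7)) - 1/(1430*(x + 9)) + 7/(160*(x + 4)) + 1/(72*(x + 2)) - 7/(18720*(x - 4))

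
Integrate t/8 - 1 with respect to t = t^2/16 - t + C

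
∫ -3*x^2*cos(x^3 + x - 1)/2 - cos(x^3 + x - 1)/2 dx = -sin(x^3 + x - 1)/2 + C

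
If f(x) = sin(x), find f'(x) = cos(x)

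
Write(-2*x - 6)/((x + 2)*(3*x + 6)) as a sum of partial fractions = -2/(3*(x + 2)) - 2/(3*(x + 2)^2)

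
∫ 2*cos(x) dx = 2*sin(x) + C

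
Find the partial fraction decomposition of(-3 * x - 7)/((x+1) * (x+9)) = -5/(2*(x + 9)) - 1/(2*(x + 1))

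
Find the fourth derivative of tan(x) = 24*tan(x)^5 + 40*tan(x)^3 + 16*tan(x)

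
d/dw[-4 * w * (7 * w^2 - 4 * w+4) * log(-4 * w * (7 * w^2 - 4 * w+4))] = -84*w^2*log(-7*w^3 + 4*w^2 - 4*w) - 168*w^2*log(2) - 84*w^2 + 32*w*log(-7*w^3 + 4*w^2 - 4*w) + 32*w + 64*w*log(2) - 16*log(-7*w^3 + 4*w^2 - 4*w) - 32*log(2) - 16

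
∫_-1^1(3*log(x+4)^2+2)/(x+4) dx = -2*log(3) - log(3)^3 + 2*log(5) + log(5)^3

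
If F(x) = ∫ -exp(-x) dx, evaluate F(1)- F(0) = -1 + exp(-1)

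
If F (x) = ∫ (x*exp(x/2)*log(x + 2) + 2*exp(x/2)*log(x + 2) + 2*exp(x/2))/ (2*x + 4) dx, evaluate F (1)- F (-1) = exp(1/2)*log(3)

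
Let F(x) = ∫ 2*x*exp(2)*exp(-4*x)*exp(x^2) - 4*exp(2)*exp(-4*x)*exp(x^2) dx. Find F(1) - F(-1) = -exp(7) + exp(-1)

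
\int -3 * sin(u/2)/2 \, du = 3*cos(u/2) + C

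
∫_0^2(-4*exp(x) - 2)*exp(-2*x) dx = -9 + (exp(-2) + 2)^2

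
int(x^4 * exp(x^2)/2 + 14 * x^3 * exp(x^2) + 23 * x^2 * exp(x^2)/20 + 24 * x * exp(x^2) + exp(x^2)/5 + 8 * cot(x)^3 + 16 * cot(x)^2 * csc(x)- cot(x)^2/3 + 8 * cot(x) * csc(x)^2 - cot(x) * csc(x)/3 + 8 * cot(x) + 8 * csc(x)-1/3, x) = -4*(cot(x) + csc(x))^2 + (x^3/4 + 7*x^2 + x/5 + 5)*exp(x^2) + cot(x)/3 + csc(x)/3 + C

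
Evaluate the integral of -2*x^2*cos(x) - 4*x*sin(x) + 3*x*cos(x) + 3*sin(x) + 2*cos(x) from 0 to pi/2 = -pi^2/2 + 2 + 3*pi/2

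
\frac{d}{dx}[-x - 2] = -1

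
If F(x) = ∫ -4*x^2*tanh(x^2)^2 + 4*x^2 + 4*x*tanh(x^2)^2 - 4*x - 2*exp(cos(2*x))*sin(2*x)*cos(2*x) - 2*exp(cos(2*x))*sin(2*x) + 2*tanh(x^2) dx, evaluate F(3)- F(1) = -exp(cos(2))*cos(2) + exp(cos(6))*cos(6) + 4*tanh(9)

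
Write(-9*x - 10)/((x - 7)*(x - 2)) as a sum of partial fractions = 28/(5*(x - 2)) - 73/(5*(x - 7))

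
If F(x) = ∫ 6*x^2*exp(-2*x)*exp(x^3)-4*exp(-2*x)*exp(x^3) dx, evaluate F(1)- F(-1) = -2*E + 2*exp(-1)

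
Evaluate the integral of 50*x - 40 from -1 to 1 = -80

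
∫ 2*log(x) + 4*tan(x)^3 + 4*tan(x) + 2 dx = 2*x*log(x) + 2*tan(x)^2 + C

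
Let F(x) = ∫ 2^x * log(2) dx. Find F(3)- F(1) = 6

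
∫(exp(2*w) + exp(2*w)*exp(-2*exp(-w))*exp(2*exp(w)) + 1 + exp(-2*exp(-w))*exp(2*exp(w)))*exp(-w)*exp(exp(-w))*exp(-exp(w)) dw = 2*sinh(2*sinh(w)) + C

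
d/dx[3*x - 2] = 3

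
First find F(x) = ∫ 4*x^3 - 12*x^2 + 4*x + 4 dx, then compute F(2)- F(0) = 0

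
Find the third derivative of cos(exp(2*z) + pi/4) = 8*(exp(4*z)*sin(exp(2*z) + pi/4) - 3*exp(2*z)*cos(exp(2*z) + pi/4) - sin(exp(2*z) + pi/4))*exp(2*z)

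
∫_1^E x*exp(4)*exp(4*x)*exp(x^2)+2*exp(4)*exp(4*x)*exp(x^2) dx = -exp(9)/2 + exp((2 + E)^2)/2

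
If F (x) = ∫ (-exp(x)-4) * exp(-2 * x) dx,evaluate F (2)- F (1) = -exp(-1) - exp(-2) + 2*exp(-4)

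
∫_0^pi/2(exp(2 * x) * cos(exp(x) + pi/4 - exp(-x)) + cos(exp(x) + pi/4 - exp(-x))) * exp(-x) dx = sin(-exp(-pi/2) + pi/4 + exp(pi/2)) - sqrt(2)/2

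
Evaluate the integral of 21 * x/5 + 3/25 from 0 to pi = 3*pi/25 + 21*pi^2/10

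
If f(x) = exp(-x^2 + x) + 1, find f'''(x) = -8*x^3*exp(-x^2 + x) + 12*x^2*exp(-x^2 + x) + 6*x*exp(-x^2 + x) - 5*exp(-x^2 + x)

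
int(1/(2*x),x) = log(-2*x)/2 + C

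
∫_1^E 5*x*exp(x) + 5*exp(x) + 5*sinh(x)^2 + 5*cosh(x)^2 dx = -5*E - 5*sinh(2)/2 + 5*E*exp(E) + 5*sinh(2*E)/2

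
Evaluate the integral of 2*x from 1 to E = -1 + exp(2)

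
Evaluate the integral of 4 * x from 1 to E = -2 + 2*exp(2)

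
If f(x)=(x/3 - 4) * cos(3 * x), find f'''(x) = 9*x*sin(3*x) - 108*sin(3*x) - 9*cos(3*x)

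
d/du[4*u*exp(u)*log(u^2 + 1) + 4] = (4*u^3*exp(u)*log(u^2 + 1) + 4*u^2*exp(u)*log(u^2 + 1) + 8*u^2*exp(u) + 4*u*exp(u)*log(u^2 + 1) + 4*exp(u)*log(u^2 + 1))/(u^2 + 1)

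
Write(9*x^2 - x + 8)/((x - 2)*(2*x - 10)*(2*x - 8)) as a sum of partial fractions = 7/(4*(x - 2)) - 37/(2*(x - 4)) + 19/(x - 5)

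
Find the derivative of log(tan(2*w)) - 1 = 4/sin(4*w)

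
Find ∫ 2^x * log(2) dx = 2^x + C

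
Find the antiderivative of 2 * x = x^2 + C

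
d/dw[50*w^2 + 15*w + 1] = 100*w + 15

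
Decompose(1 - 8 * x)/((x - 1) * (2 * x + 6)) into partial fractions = -25/(8*(x + 3)) - 7/(8*(x - 1))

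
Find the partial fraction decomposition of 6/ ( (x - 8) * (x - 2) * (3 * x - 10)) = -27/(28*(3*x - 10)) + 1/(4*(x - 2)) + 1/(14*(x - 8))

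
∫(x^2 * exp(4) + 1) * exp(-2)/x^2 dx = x*exp(2) - exp(-2)/x + C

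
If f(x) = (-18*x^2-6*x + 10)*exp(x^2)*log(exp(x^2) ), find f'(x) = -36*x^5*exp(x^2) - 12*x^4*exp(x^2) - 52*x^3*exp(x^2) - 18*x^2*exp(x^2) + 20*x*exp(x^2)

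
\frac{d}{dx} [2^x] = 2^x*log(2)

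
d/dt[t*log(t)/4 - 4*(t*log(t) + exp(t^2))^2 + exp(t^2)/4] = -16*t^2*exp(t^2)*log(t) - 16*t*exp(2*t^2) + t*exp(t^2)/2 - 8*t*log(t)^2 - 8*t*log(t) - 8*exp(t^2)*log(t) - 8*exp(t^2) + log(t)/4 + 1/4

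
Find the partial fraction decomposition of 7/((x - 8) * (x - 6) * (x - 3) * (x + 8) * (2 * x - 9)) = 16/(225*(2*x - 9)) + 1/(8800*(x + 8)) - 7/(495*(x - 3)) - 1/(36*(x - 6)) + 1/(160*(x - 8))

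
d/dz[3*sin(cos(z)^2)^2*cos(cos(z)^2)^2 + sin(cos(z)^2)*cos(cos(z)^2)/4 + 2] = sin(-2*z + cos(2*z) + 1)/8 - sin(2*z + cos(2*z) + 1)/8 - 3*cos(-2*z + 2*cos(2*z) + 2)/4 + 3*cos(2*z + 2*cos(2*z) + 2)/4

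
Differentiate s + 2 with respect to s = 1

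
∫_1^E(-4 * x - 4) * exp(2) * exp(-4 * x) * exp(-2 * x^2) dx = -exp(-4) + exp(-2*exp(2) - 4*E + 2)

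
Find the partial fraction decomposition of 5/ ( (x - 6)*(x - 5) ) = -5/(x - 5) + 5/(x - 6)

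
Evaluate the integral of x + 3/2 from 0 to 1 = 2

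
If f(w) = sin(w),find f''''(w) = sin(w)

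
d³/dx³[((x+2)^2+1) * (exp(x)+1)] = x^2*exp(x) + 10*x*exp(x) + 23*exp(x)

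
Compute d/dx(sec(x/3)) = tan(x/3)*sec(x/3)/3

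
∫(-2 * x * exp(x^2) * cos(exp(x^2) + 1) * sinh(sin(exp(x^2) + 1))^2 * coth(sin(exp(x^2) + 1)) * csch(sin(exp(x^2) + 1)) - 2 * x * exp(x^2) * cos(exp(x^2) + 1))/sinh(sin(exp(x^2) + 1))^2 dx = coth(sin(exp(x^2) + 1)) + csch(sin(exp(x^2) + 1)) + C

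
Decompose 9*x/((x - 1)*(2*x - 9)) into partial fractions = 81/(7*(2*x - 9)) - 9/(7*(x - 1))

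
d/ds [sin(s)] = cos(s)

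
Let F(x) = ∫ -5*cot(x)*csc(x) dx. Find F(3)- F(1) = -5*csc(1) + 5*csc(3)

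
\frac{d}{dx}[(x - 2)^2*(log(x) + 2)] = (2*x^2*log(x) + 5*x^2 - 4*x*log(x) - 12*x + 4)/x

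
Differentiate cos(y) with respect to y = -sin(y)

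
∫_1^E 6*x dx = -3 + 3*exp(2)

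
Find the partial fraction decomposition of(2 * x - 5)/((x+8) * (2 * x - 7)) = 4/(23*(2*x - 7)) + 21/(23*(x + 8))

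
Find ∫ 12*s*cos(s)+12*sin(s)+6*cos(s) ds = (12*s + 6)*sin(s) + C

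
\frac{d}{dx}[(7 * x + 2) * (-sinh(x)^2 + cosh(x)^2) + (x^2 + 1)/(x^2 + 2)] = (7*x^4 + 28*x^2 + 2*x + 28)/(x^4 + 4*x^2 + 4)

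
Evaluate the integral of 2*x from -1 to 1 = 0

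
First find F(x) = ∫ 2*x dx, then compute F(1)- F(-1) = 0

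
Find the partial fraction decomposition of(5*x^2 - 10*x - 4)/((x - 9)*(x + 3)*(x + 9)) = 491/(108*(x + 9)) - 71/(72*(x + 3)) + 311/(216*(x - 9))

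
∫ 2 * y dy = y^2 + C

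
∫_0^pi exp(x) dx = -1 + exp(pi)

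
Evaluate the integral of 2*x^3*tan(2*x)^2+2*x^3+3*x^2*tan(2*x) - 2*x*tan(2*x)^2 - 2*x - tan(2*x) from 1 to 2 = 6*tan(4)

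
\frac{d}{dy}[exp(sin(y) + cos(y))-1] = sqrt(2)*exp(sin(y))*exp(cos(y))*cos(y + pi/4)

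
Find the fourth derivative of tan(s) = 24*tan(s)^5 + 40*tan(s)^3 + 16*tan(s)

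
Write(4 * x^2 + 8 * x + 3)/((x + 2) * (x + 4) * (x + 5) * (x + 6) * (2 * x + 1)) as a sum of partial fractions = 9/(8*(x + 6)) - 7/(3*(x + 5)) + 5/(4*(x + 4)) - 1/(24*(x + 2))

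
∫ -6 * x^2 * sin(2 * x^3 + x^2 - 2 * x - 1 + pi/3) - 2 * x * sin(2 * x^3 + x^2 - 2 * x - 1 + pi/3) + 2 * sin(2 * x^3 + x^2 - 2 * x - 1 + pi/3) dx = cos(2*x^3 + x^2 - 2*x - 1 + pi/3) + C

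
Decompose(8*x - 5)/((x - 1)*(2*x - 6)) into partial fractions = -3/(4*(x - 1)) + 19/(4*(x - 3))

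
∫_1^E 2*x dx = -1 + exp(2)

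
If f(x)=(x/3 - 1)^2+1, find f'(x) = 2*x/9 - 2/3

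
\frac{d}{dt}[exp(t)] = exp(t)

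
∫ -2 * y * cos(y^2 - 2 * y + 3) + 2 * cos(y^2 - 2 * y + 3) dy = -sin((y - 1)^2 + 2) + C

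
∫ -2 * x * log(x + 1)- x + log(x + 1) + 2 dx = (-x^2 + x + 2)*log(x + 1) + C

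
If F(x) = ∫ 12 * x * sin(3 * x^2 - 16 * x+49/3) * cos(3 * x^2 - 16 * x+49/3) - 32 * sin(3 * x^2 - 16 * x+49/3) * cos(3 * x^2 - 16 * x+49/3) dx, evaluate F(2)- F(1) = -cos(22/3)/2 + cos(20/3)/2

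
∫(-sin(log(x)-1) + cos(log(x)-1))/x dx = sqrt(2)*cos(-log(x) + pi/4 + 1) + C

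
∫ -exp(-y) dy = exp(-y) + C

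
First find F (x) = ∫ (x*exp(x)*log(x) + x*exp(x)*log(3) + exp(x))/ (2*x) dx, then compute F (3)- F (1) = -E*log(3)/2 + exp(3)*log(3)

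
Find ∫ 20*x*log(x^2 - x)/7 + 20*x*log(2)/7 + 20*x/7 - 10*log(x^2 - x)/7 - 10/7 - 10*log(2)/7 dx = 10*x*(x - 1)*log(2*x*(x - 1))/7 + C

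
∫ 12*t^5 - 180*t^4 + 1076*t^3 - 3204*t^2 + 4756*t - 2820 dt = 2*t^6 - 36*t^5 + 269*t^4 - 1068*t^3 + 2378*t^2 - 2820*t + C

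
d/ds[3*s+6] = 3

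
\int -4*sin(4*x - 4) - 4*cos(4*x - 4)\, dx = -sin(4*x - 4) + cos(4*x - 4) + C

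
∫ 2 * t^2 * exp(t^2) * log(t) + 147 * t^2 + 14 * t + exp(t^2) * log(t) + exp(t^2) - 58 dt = t*exp(t^2)*log(t) - (7*t + 6)*(-7*t^2 + 5*t + 4) + C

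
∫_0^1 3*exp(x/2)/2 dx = -3 + 3*exp(1/2)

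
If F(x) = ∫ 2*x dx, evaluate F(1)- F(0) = 1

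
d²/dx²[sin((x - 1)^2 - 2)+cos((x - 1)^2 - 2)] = 4*x^2*sin(-x^2 + 2*x + 1) - 4*x^2*cos(-x^2 + 2*x + 1) - 8*x*sin(-x^2 + 2*x + 1) + 8*x*cos(-x^2 + 2*x + 1) + 6*sin(-x^2 + 2*x + 1) - 2*cos(-x^2 + 2*x + 1)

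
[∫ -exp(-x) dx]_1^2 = -exp(-1) + exp(-2)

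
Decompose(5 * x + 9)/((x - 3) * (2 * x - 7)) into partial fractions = 53/(2*x - 7) - 24/(x - 3)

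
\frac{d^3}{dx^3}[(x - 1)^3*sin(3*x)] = -27*x^3*cos(3*x) + 81*sqrt(2)*x^2*cos(3*x + pi/4) + 162*x*sin(3*x) - 27*x*cos(3*x) - 75*sin(3*x) - 27*cos(3*x)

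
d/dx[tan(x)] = cos(x)^(-2)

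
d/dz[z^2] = 2*z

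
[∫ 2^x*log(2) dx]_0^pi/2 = -1 + 2^(pi/2)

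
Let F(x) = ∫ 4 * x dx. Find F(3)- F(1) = 16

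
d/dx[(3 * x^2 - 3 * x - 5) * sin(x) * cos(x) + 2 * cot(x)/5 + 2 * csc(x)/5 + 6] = 3*x^2*cos(2*x) - 3*sqrt(2)*x*cos(2*x + pi/4) - 3*sin(2*x)/2 - 5*cos(2*x) - 2/(5*sin(x)^2) - 4*cos(x)/(5 - 5*cos(2*x))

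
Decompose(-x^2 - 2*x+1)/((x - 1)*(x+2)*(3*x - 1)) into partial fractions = -1/(7*(3*x - 1)) + 1/(21*(x + 2)) - 1/(3*(x - 1))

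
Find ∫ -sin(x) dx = cos(x) + C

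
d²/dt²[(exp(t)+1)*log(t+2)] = (t^2*exp(t)*log(t + 2) + 4*t*exp(t)*log(t + 2) + 2*t*exp(t) + 4*exp(t)*log(t + 2) + 3*exp(t) - 1)/(t^2 + 4*t + 4)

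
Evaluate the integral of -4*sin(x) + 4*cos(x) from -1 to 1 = 8*sin(1)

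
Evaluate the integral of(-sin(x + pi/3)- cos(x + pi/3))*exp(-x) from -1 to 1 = -E*sin(pi/6 + 1) + exp(-1)*cos(1 + pi/3)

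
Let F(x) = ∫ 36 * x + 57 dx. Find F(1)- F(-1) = 114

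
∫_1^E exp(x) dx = -E + exp(E)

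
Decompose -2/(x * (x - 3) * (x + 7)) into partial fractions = -1/(35*(x + 7)) - 1/(15*(x - 3)) + 2/(21*x)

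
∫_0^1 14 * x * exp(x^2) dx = -7 + 7*E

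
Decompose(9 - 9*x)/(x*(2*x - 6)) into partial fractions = -3/(x - 3) - 3/(2*x)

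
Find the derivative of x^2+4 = 2*x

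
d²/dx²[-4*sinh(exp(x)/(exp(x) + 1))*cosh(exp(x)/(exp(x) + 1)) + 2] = -4*(-exp(2*x)*cosh(2*exp(x)/(exp(x) + 1)) + 2*exp(x)*sinh(2*exp(x)/(exp(x) + 1)) + cosh(2*exp(x)/(exp(x) + 1)))*exp(x)/(exp(4*x) + 4*exp(3*x) + 6*exp(2*x) + 4*exp(x) + 1)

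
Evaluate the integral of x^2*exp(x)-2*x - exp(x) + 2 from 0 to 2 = -1 + exp(2)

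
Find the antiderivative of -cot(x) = log(3*csc(x)) + C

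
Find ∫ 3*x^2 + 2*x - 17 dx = x^3 + x^2 - 17*x + C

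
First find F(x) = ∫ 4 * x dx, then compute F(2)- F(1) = 6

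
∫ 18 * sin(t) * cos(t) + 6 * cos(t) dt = (3*sin(t) + 1)^2 + C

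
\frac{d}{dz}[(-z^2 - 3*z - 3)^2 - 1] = 4*z^3 + 18*z^2 + 30*z + 18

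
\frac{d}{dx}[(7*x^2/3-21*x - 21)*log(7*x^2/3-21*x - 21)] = 14*x*log(x^2/3 - 3*x - 3)/3 + 14*x/3 + 14*x*log(7)/3 - 21*log(x^2/3 - 3*x - 3) - 21*log(7) - 21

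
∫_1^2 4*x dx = 6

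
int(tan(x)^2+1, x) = tan(x) + C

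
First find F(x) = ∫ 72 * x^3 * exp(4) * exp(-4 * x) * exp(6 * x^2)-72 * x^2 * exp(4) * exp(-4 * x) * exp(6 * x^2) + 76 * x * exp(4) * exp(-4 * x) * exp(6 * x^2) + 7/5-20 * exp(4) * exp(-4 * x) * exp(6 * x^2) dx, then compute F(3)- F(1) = -6*exp(6) + 14/5 + 46*exp(46)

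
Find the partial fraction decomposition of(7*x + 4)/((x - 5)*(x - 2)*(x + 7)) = -5/(12*(x + 7)) - 2/(3*(x - 2)) + 13/(12*(x - 5))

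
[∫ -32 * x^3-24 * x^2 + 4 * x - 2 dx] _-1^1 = -20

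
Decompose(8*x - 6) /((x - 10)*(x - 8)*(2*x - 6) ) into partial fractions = 9/(35*(x - 3)) - 29/(10*(x - 8)) + 37/(14*(x - 10))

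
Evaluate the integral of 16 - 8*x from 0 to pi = 16 - 4*(-2 + pi)^2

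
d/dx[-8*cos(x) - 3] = 8*sin(x)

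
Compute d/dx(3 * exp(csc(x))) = -3*exp(csc(x))*cot(x)*csc(x)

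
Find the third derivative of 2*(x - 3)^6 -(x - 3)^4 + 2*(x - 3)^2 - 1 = 240*x^3 - 2160*x^2 + 6456*x - 6408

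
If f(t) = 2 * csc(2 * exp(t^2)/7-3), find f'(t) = -8*t*exp(t^2)*cot(2*exp(t^2)/7 - 3)*csc(2*exp(t^2)/7 - 3)/7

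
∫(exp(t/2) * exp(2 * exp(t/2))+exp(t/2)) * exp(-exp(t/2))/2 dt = 2*sinh(exp(t/2)) + C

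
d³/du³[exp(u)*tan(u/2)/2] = (3*tan(u/2)^4 + 6*tan(u/2)^3 + 10*tan(u/2)^2 + 10*tan(u/2) + 7)*exp(u)/8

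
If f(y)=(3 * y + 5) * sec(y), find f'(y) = 3*y*tan(y)*sec(y) + 5*tan(y)*sec(y) + 3*sec(y)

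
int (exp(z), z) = exp(z) + C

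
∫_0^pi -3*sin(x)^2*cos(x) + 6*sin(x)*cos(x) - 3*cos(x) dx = 0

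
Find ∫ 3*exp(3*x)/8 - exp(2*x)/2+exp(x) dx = (exp(2*x) - 2*exp(x) + 8)*exp(x)/8 + C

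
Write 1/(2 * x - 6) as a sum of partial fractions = 1/(2*(x - 3))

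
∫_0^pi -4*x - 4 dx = 2 - 2*(1 + pi)^2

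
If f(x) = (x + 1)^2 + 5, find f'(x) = 2*x + 2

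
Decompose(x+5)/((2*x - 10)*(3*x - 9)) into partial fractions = -2/(3*(x - 3)) + 5/(6*(x - 5))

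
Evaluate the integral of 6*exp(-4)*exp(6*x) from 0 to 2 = -exp(-4) + exp(8)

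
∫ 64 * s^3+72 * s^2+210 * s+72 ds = 16*s^4 + 24*s^3 + 105*s^2 + 72*s + C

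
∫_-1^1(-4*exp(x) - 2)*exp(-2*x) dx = -(2 + E)^2 + (exp(-1) + 2)^2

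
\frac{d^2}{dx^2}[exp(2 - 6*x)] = 36*exp(2 - 6*x)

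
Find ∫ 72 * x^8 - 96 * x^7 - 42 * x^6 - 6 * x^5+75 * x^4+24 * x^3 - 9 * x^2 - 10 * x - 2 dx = 8*x^9 - 12*x^8 - 6*x^7 - x^6 + 15*x^5 + 6*x^4 - 3*x^3 - 5*x^2 - 2*x + C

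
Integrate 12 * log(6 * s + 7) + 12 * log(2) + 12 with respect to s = 2*(6*s + 7)*log(12*s + 14) + C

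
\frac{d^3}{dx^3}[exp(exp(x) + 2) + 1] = exp(x + exp(x) + 2) + 3*exp(2*x + exp(x) + 2) + exp(3*x + exp(x) + 2)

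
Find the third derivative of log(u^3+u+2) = (6*u^6 - 6*u^4 - 84*u^3 + 6*u^2 - 12*u + 26)/(u^9 + 3*u^7 + 6*u^6 + 3*u^5 + 12*u^4 + 13*u^3 + 6*u^2 + 12*u + 8)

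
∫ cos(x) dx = sin(x) + C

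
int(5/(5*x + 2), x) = log(15*x + 6) + C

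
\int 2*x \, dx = x^2 + C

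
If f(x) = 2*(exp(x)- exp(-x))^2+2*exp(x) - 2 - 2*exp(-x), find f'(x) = (4*exp(4*x) + 2*exp(3*x) + 2*exp(x) - 4)*exp(-2*x)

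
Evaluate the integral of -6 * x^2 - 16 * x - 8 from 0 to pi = -2*pi*(2 + pi)^2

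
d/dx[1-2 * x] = -2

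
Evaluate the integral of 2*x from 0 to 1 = 1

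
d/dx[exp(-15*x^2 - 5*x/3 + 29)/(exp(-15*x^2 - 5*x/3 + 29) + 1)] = (-90*x*exp(15*x^2 + 20*x/3 - 29) - 5*exp(15*x^2 + 20*x/3 - 29))/(3*exp(-58)*exp(25*x/3)*exp(30*x^2) + 6*exp(-29)*exp(20*x/3)*exp(15*x^2) + 3*exp(5*x))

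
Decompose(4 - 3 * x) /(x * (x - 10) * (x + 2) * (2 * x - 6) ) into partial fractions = -1/(24*(x + 2)) + 1/(42*(x - 3)) - 13/(840*(x - 10)) + 1/(30*x)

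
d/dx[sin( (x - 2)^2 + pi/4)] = 2*x*cos(x^2 - 4*x + pi/4 + 4) - 4*cos(x^2 - 4*x + pi/4 + 4)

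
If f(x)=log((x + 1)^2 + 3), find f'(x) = (2*x + 2)/(x^2 + 2*x + 4)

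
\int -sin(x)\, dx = cos(x) + C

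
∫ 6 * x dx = 3*x^2 + C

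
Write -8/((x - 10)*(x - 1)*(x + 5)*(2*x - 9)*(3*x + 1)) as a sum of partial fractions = 81/(6293*(3*x + 1)) + 128/(42427*(2*x - 9)) - 2/(5985*(x + 5)) - 1/(189*(x - 1)) - 8/(46035*(x - 10))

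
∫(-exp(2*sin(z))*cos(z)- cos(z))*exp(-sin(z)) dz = -exp(sin(z)) + exp(-sin(z)) + C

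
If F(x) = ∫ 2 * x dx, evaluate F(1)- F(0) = 1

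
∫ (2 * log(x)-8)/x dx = (log(x) - 4)^2 + C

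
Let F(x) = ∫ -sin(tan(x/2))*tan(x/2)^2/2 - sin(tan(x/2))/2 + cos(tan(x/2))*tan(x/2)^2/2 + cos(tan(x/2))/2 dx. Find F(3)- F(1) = sqrt(2)*(-sin(tan(1/2) + pi/4) + sin(pi/4 + tan(3/2)))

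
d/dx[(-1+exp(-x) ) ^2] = (2*exp(x) - 2)*exp(-2*x)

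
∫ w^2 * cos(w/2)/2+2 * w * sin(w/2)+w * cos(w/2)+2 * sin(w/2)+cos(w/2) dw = ((w + 1)^2 + 1)*sin(w/2) + C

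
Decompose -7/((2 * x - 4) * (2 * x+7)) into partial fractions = 7/(11*(2*x + 7)) - 7/(22*(x - 2))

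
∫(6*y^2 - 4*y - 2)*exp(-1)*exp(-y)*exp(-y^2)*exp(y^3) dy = 2*exp(y^3 - y^2 - y - 1) + C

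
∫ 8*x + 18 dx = 4*x^2 + 18*x + C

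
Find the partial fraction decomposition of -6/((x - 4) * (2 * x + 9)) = 12/(17*(2*x + 9)) - 6/(17*(x - 4))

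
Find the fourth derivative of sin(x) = sin(x)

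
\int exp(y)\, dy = exp(y) + C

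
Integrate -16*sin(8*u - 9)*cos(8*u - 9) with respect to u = cos(8*u - 9)^2 + C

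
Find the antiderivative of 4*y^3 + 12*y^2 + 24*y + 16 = y^4 + 4*y^3 + 12*y^2 + 16*y + C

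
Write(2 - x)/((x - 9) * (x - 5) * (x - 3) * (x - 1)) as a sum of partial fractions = -1/(64*(x - 1)) - 1/(24*(x - 3)) + 3/(32*(x - 5)) - 7/(192*(x - 9))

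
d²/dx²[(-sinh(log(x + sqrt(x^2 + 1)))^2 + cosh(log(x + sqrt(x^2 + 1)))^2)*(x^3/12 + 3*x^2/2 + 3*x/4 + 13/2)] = x/2 + 3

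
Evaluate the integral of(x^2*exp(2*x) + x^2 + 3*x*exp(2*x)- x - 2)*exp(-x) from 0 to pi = (-exp(-pi) + exp(pi))*(-1 + pi + pi^2)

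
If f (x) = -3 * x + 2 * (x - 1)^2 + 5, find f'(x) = 4*x - 7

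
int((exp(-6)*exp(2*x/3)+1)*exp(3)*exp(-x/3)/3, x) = 2*sinh(x/3 - 3) + C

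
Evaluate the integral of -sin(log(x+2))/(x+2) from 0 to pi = -cos(log(2)) + cos(log(2 + pi))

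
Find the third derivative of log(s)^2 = (4*log(s) - 6)/s^3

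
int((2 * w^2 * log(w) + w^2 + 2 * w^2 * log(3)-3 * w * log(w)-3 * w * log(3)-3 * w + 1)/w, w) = (w^2 - 3*w + 1)*log(3*w) + C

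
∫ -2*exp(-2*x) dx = exp(-2*x) + C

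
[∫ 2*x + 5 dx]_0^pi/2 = (-2 + pi)*(pi/4 + 3) + 6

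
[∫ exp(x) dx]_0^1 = -1 + E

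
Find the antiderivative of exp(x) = exp(x) + C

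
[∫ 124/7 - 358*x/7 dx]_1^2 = -59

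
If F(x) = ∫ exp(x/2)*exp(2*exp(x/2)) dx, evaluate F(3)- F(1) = -exp(2*exp(1/2)) + exp(2*exp(3/2))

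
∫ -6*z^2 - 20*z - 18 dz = -2*z^3 - 10*z^2 - 18*z + C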